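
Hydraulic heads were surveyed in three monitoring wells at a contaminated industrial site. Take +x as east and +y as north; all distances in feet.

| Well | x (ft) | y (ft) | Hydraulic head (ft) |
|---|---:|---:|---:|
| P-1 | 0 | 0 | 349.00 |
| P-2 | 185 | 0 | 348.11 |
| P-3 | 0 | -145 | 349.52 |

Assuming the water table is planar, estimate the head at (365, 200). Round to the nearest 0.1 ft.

∂h/∂x = (348.11 − 349.00) / (185 − 0) = -0.004811
∂h/∂y = (349.52 − 349.00) / (-145 − 0) = -0.003586
h(365, 200) = 349.00 + (-0.004811)·(365) + (-0.003586)·(200) = 349.00 -1.756 -0.717 = 346.527 ft.

346.5 ft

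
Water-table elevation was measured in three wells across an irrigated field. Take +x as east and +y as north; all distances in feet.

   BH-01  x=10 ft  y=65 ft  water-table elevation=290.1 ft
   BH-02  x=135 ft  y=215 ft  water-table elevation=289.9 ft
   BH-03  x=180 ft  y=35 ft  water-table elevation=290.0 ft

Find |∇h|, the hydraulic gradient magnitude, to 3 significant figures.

0.00103

Three-point gradient (reference BH-01): Δ to BH-02 = (125, 150, -0.2), Δ to BH-03 = (170, -30, -0.1).
∂h/∂x = -0.0007179, ∂h/∂y = -0.0007350 (det = -29250).
|∇h| = √(-0.0007179² + -0.0007350²) = 0.001027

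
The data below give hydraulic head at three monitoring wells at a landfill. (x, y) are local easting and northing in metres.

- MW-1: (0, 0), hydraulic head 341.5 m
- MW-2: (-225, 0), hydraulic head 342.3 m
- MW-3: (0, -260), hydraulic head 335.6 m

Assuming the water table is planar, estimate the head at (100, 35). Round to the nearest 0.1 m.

∂h/∂x = (342.3 − 341.5) / (-225 − 0) = -0.003556
∂h/∂y = (335.6 − 341.5) / (-260 − 0) = +0.02269
h(100, 35) = 341.5 + (-0.003556)·(100) + (+0.02269)·(35) = 341.5 -0.356 +0.794 = 341.939 m.

341.9 m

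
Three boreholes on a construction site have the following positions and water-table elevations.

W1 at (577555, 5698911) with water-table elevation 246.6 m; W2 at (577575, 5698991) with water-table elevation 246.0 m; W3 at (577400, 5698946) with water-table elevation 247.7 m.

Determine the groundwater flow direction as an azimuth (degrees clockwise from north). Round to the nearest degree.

057°

Taking W1 as reference: W2−W1 = (20, 80, -0.6); W3−W1 = (-155, 35, +1.1).
Determinant of the coordinate differences = 20·35 − (-155)·80 = 13100.
∂h/∂x = [(-0.6)·35 − (+1.1)·80] / 13100 = -0.008321
∂h/∂y = [20·(+1.1) − (-155)·(-0.6)] / 13100 = -0.005420
Flow direction (−∇h) has components (+0.008321 E, +0.005420 N).
Azimuth = atan2(E, N) = atan2(+0.008321, +0.005420) = 56.9° ≈ 057°.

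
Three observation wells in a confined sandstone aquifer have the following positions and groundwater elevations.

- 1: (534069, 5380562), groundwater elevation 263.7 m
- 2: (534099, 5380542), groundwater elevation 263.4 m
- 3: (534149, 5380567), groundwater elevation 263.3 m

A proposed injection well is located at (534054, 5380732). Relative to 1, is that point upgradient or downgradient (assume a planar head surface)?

Taking 1 as reference: 2−1 = (30, -20, -0.3); 3−1 = (80, 5, -0.4).
Determinant of the coordinate differences = 30·5 − 80·(-20) = 1750.
∂h/∂x = [(-0.3)·5 − (-0.4)·(-20)] / 1750 = -0.005429
∂h/∂y = [30·(-0.4) − 80·(-0.3)] / 1750 = +0.006857
Head at (534054, 5380732) = 263.7 + (-0.005429)·(-15) + (+0.006857)·(170) = 264.95 m.
That is higher than the 263.7 m at 1, so the point is upgradient.

upgradient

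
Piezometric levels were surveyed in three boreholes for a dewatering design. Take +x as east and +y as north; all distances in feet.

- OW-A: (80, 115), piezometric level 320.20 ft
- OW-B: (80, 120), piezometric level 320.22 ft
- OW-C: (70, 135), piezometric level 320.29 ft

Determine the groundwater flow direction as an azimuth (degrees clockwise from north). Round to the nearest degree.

Differences from OW-A: to OW-B (Δx, Δy, Δh) = (0, 5, +0.02); to OW-C = (-10, 20, +0.09).
Determinant of the coordinate differences = 0·20 − (-10)·5 = 50.
∂h/∂x = [(+0.02)·20 − (+0.09)·5] / 50 = -0.0010000
∂h/∂y = [0·(+0.09) − (-10)·(+0.02)] / 50 = +0.004000
Flow direction (−∇h) has components (+0.0010000 E, -0.004000 N).
Azimuth = atan2(E, N) = atan2(+0.0010000, -0.004000) = 166.0° ≈ 166°.

166°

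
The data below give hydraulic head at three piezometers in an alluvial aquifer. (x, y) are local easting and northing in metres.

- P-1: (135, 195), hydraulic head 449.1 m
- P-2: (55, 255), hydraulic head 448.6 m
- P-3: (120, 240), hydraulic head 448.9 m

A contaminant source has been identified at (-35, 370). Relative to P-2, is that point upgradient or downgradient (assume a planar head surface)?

downgradient

Differences from P-1: to P-2 (Δx, Δy, Δh) = (-80, 60, -0.5); to P-3 = (-15, 45, -0.2).
Determinant of the coordinate differences = (-80)·45 − (-15)·60 = -2700.
∂h/∂x = [(-0.5)·45 − (-0.2)·60] / -2700 = +0.003889
∂h/∂y = [(-80)·(-0.2) − (-15)·(-0.5)] / -2700 = -0.003148
Head at (-35, 370) = 449.1 + (+0.003889)·(-170) + (-0.003148)·(175) = 447.89 m.
That is lower than the 448.6 m at P-2, so the point is downgradient.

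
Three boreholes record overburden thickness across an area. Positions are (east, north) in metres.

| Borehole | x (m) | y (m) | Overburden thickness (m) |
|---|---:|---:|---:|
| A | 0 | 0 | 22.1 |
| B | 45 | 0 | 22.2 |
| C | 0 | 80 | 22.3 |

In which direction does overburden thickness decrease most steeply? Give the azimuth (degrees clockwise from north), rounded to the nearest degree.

∂d/∂x = (22.2 − 22.1) / (45 − 0) = +0.002222
∂d/∂y = (22.3 − 22.1) / (80 − 0) = +0.002500
Steepest decrease is along −∇f: components (-0.002222 E, -0.002500 N).
Azimuth = atan2(-0.002222, -0.002500) = 221.6° ≈ 222°.

222°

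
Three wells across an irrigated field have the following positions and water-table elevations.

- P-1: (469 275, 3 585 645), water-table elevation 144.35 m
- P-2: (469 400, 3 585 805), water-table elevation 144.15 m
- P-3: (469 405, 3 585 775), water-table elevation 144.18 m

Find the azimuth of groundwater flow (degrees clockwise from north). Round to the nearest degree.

Differences from P-1: to P-2 (Δx, Δy, Δh) = (125, 160, -0.20); to P-3 = (130, 130, -0.17).
Solve a·Δx + b·Δy = Δh: det = 125·130 − 130·160 = -4550.
∂h/∂x = [(-0.20)·130 − (-0.17)·160] / -4550 = -0.0002637
∂h/∂y = [125·(-0.17) − 130·(-0.20)] / -4550 = -0.001044
Flow direction (−∇h) has components (+0.0002637 E, +0.001044 N).
Azimuth = atan2(E, N) = atan2(+0.0002637, +0.001044) = 14.2° ≈ 014°.

014°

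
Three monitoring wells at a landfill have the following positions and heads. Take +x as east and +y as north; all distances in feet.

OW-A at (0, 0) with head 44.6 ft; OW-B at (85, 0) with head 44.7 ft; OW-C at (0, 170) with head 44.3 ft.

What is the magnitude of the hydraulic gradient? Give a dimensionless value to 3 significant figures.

0.00212

∂h/∂x = (44.7 − 44.6) / (85 − 0) = +0.001176
∂h/∂y = (44.3 − 44.6) / (170 − 0) = -0.001765
|∇h| = √(0.001176² + -0.001765²) = 0.002121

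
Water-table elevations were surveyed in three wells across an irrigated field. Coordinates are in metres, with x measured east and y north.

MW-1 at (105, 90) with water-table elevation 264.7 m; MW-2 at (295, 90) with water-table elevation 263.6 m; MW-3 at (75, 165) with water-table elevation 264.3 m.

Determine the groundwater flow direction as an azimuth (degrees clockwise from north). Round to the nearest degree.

037°

Taking MW-1 as reference: MW-2−MW-1 = (190, 0, -1.1); MW-3−MW-1 = (-30, 75, -0.4).
Determinant of the coordinate differences = 190·75 − (-30)·0 = 14250.
∂h/∂x = [(-1.1)·75 − (-0.4)·0] / 14250 = -0.005789
∂h/∂y = [190·(-0.4) − (-30)·(-1.1)] / 14250 = -0.007649
Flow direction (−∇h) has components (+0.005789 E, +0.007649 N).
Azimuth = atan2(E, N) = atan2(+0.005789, +0.007649) = 37.1° ≈ 037°.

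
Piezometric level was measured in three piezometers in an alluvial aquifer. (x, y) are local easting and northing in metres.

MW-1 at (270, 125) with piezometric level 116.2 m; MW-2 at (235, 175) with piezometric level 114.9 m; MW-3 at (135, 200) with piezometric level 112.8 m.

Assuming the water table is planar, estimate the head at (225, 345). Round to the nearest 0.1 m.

112.4 m

Differences from MW-1: to MW-2 (Δx, Δy, Δh) = (-35, 50, -1.3); to MW-3 = (-135, 75, -3.4).
Determinant of the coordinate differences = (-35)·75 − (-135)·50 = 4125.
∂h/∂x = [(-1.3)·75 − (-3.4)·50] / 4125 = +0.01758
∂h/∂y = [(-35)·(-3.4) − (-135)·(-1.3)] / 4125 = -0.01370
h(225, 345) = 116.2 + (+0.01758)·(-45) + (-0.01370)·(220) = 116.2 -0.791 -3.013 = 112.396 m.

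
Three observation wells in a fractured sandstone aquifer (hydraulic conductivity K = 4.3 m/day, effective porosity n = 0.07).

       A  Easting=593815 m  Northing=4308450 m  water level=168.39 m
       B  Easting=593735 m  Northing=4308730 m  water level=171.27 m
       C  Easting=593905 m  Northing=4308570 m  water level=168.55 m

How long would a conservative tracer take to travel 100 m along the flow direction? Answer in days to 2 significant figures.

140 days

Taking A as reference: B−A = (-80, 280, +2.88); C−A = (90, 120, +0.16).
Solve a·Δx + b·Δy = Δh: det = (-80)·120 − 90·280 = -34800.
∂h/∂x = [(+2.88)·120 − (+0.16)·280] / -34800 = -0.008644
∂h/∂y = [(-80)·(+0.16) − 90·(+2.88)] / -34800 = +0.007816
|∇h| = √(-0.008644² + 0.007816²) = 0.01165
Seepage velocity v = K·i/n = 4.3 × 0.01165 / 0.07 = 0.7156 m/day.
t = 100 / 0.7156 = 139.7 days.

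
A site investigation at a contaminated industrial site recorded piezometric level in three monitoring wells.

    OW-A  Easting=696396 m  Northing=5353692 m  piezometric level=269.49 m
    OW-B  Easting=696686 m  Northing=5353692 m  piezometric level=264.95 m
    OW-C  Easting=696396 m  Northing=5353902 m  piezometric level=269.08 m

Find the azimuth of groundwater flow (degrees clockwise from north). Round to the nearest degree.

∂h/∂x = (264.95 − 269.49) / (696686 − 696396) = -0.01566
∂h/∂y = (269.08 − 269.49) / (5353902 − 5353692) = -0.001952
Flow direction (−∇h) has components (+0.01566 E, +0.001952 N).
Azimuth = atan2(E, N) = atan2(+0.01566, +0.001952) = 82.9° ≈ 083°.

083°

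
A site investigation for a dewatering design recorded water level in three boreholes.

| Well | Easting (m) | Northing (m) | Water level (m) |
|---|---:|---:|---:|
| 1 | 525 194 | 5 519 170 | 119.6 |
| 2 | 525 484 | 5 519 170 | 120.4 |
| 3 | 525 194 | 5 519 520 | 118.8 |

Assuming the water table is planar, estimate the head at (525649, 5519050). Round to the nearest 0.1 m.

∂h/∂x = (120.4 − 119.6) / (525484 − 525194) = +0.002759
∂h/∂y = (118.8 − 119.6) / (5519520 − 5519170) = -0.002286
h(525649, 5519050) = 119.6 + (+0.002759)·(455) + (-0.002286)·(-120) = 119.6 +1.255 +0.274 = 121.129 m.

121.1 m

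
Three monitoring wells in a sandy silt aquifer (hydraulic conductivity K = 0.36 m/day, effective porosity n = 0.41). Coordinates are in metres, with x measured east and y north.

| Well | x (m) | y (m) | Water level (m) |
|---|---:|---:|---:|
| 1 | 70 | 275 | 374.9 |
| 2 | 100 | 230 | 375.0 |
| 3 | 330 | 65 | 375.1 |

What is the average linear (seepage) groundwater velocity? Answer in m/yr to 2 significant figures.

Taking 1 as reference: 2−1 = (30, -45, +0.1); 3−1 = (260, -210, +0.2).
Solve a·Δx + b·Δy = Δh: det = 30·(-210) − 260·(-45) = 5400.
∂h/∂x = [(+0.1)·(-210) − (+0.2)·(-45)] / 5400 = -0.002222
∂h/∂y = [30·(+0.2) − 260·(+0.1)] / 5400 = -0.003704
|∇h| = √(-0.002222² + -0.003704²) = 0.004319
Seepage velocity v = K·i/n = 0.36 × 0.004319 / 0.41 = 0.003792 m/day = 1.385 m/yr.

1.4 m/yr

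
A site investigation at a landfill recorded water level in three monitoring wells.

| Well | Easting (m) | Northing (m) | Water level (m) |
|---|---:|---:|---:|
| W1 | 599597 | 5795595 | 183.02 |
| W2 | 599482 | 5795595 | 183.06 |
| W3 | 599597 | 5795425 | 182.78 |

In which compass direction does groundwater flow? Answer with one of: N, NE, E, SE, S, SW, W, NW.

∂h/∂x = (183.06 − 183.02) / (599482 − 599597) = -0.0003478
∂h/∂y = (182.78 − 183.02) / (5795425 − 5795595) = +0.001412
Flow = −∇h = (+0.0003478 east, -0.001412 north), which points south.

S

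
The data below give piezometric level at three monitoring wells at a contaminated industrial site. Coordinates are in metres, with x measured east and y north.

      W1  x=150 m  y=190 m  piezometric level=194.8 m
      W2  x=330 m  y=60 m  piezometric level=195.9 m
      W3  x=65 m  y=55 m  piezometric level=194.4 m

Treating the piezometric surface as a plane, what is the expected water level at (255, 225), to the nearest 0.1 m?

Differences from W1: to W2 (Δx, Δy, Δh) = (180, -130, +1.1); to W3 = (-85, -135, -0.4).
Determinant of the coordinate differences = 180·(-135) − (-85)·(-130) = -35350.
∂h/∂x = [(+1.1)·(-135) − (-0.4)·(-130)] / -35350 = +0.005672
∂h/∂y = [180·(-0.4) − (-85)·(+1.1)] / -35350 = -0.0006082
h(255, 225) = 194.8 + (+0.005672)·(105) + (-0.0006082)·(35) = 194.8 +0.596 -0.021 = 195.374 m.

195.4 m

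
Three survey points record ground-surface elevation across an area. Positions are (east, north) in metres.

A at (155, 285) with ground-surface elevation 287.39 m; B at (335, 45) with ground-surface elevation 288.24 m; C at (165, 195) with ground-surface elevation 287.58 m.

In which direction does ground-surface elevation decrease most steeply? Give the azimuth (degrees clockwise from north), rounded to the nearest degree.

310°

Differences from A: to B (Δx, Δy, Δh) = (180, -240, +0.85); to C = (10, -90, +0.19).
Determinant of the coordinate differences = 180·(-90) − 10·(-240) = -13800.
∂z/∂x = [(+0.85)·(-90) − (+0.19)·(-240)] / -13800 = +0.002239
∂z/∂y = [180·(+0.19) − 10·(+0.85)] / -13800 = -0.001862
Steepest decrease is along −∇f: components (-0.002239 E, +0.001862 N).
Azimuth = atan2(-0.002239, +0.001862) = 309.8° ≈ 310°.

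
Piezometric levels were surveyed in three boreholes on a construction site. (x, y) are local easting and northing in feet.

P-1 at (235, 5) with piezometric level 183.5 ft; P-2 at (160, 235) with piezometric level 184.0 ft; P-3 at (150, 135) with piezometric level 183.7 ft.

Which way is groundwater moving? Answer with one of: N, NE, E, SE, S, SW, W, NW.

Differences from P-1: to P-2 (Δx, Δy, Δh) = (-75, 230, +0.5); to P-3 = (-85, 130, +0.2).
Solve a·Δx + b·Δy = Δh: det = (-75)·130 − (-85)·230 = 9800.
∂h/∂x = [(+0.5)·130 − (+0.2)·230] / 9800 = +0.001939
∂h/∂y = [(-75)·(+0.2) − (-85)·(+0.5)] / 9800 = +0.002806
Flow = −∇h = (-0.001939 east, -0.002806 north), which points southwest.

SW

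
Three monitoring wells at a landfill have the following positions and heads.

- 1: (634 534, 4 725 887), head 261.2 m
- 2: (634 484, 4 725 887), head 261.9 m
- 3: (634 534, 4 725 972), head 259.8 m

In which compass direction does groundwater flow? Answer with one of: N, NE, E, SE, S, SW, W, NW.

∂h/∂x = (261.9 − 261.2) / (634484 − 634534) = -0.01400
∂h/∂y = (259.8 − 261.2) / (4725972 − 4725887) = -0.01647
Flow = −∇h = (+0.01400 east, +0.01647 north), which points northeast.

NE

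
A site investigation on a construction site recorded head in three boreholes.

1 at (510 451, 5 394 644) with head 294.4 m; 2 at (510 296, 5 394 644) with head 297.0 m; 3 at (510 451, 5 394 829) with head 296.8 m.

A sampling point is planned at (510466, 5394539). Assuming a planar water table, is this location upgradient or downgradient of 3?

∂h/∂x = (297.0 − 294.4) / (510296 − 510451) = -0.01677
∂h/∂y = (296.8 − 294.4) / (5394829 − 5394644) = +0.01297
Head at (510466, 5394539) = 294.4 + (-0.01677)·(15) + (+0.01297)·(-105) = 292.79 m.
That is lower than the 296.8 m at 3, so the point is downgradient.

downgradient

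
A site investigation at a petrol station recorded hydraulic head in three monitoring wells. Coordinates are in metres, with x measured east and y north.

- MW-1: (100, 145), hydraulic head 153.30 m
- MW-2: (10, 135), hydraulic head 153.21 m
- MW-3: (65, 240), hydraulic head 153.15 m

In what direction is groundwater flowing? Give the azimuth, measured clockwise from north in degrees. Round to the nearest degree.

Differences from MW-1: to MW-2 (Δx, Δy, Δh) = (-90, -10, -0.09); to MW-3 = (-35, 95, -0.15).
Solve a·Δx + b·Δy = Δh: det = (-90)·95 − (-35)·(-10) = -8900.
∂h/∂x = [(-0.09)·95 − (-0.15)·(-10)] / -8900 = +0.001129
∂h/∂y = [(-90)·(-0.15) − (-35)·(-0.09)] / -8900 = -0.001163
Flow direction (−∇h) has components (-0.001129 E, +0.001163 N).
Azimuth = atan2(E, N) = atan2(-0.001129, +0.001163) = 315.8° ≈ 316°.

316°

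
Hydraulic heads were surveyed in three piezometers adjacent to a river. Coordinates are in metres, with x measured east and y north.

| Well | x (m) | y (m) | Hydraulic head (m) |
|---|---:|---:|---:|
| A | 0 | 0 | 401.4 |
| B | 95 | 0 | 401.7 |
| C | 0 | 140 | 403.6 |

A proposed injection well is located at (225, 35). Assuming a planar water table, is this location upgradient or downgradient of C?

downgradient

∂h/∂x = (401.7 − 401.4) / (95 − 0) = +0.003158
∂h/∂y = (403.6 − 401.4) / (140 − 0) = +0.01571
Head at (225, 35) = 401.4 + (+0.003158)·(225) + (+0.01571)·(35) = 402.66 m.
That is lower than the 403.6 m at C, so the point is downgradient.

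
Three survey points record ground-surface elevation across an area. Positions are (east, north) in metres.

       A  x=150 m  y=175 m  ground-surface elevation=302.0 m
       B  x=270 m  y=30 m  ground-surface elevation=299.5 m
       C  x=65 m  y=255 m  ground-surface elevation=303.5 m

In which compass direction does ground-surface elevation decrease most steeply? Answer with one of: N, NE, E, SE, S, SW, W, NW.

With z = a·x + b·y + c and A as origin, the differences give:
  120·a + (-145)·b = -2.5
  (-85)·a + 80·b = +1.5
Eliminate b (×80 and ×(-145), subtract): -2725·a = 17.50 → a = ∂z/∂x = -0.006422
Back-substitute: b = ∂z/∂y = +0.01193.
Steepest decrease is along −∇f = (+0.006422 E, -0.01193 N) → southeast.

SE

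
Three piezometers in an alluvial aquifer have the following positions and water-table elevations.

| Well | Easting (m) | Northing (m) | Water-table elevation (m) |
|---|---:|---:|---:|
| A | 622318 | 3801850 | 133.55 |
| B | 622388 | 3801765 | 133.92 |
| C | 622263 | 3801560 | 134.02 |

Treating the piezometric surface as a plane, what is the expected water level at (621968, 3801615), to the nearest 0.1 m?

133.1 m

Three-point gradient (reference A): Δ to B = (70, -85, +0.37), Δ to C = (-55, -290, +0.47).
∂h/∂x = +0.002697, ∂h/∂y = -0.002132 (det = -24975).
h(621968, 3801615) = 133.55 + (+0.002697)·(-350) + (-0.002132)·(-235) = 133.55 -0.944 +0.501 = 133.107 m.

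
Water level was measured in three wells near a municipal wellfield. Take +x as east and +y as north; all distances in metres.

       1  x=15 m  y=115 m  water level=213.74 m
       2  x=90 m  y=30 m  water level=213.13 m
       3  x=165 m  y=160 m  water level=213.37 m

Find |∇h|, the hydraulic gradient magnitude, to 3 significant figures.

With h = a·x + b·y + c and 1 as origin, the differences give:
  75·a + (-85)·b = -0.61
  150·a + 45·b = -0.37
Eliminate b (×45 and ×(-85), subtract): 16125·a = -58.900 → a = ∂h/∂x = -0.003653
Back-substitute: b = ∂h/∂y = +0.003953.
|∇h| = √(-0.003653² + 0.003953²) = 0.005382

0.00538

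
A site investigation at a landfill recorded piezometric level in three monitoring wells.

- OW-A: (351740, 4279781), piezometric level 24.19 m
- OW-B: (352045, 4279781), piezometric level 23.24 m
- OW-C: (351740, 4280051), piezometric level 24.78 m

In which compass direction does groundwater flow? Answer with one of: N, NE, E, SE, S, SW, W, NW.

∂h/∂x = (23.24 − 24.19) / (352045 − 351740) = -0.003115
∂h/∂y = (24.78 − 24.19) / (4280051 − 4279781) = +0.002185
Flow = −∇h = (+0.003115 east, -0.002185 north), which points southeast.

SE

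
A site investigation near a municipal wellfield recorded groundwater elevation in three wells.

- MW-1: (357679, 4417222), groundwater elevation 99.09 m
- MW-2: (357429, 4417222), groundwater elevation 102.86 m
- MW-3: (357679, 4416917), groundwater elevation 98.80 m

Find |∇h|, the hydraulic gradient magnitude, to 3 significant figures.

0.0151

∂h/∂x = (102.86 − 99.09) / (357429 − 357679) = -0.01508
∂h/∂y = (98.80 − 99.09) / (4416917 − 4417222) = +0.0009508
|∇h| = √(-0.01508² + 0.0009508²) = 0.01511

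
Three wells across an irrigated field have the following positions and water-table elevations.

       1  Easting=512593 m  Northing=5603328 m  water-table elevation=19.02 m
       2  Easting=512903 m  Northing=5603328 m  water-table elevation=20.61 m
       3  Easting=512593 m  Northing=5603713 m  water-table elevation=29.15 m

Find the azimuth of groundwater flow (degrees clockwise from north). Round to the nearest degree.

∂h/∂x = (20.61 − 19.02) / (512903 − 512593) = +0.005129
∂h/∂y = (29.15 − 19.02) / (5603713 − 5603328) = +0.02631
Flow direction (−∇h) has components (-0.005129 E, -0.02631 N).
Azimuth = atan2(E, N) = atan2(-0.005129, -0.02631) = 191.0° ≈ 191°.

191°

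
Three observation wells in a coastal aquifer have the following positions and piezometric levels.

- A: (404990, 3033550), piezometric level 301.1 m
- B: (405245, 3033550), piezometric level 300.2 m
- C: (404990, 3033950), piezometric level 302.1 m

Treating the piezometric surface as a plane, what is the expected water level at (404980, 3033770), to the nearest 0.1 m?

∂h/∂x = (300.2 − 301.1) / (405245 − 404990) = -0.003529
∂h/∂y = (302.1 − 301.1) / (3033950 − 3033550) = +0.002500
h(404980, 3033770) = 301.1 + (-0.003529)·(-10) + (+0.002500)·(220) = 301.1 +0.035 +0.550 = 301.685 m.

301.7 m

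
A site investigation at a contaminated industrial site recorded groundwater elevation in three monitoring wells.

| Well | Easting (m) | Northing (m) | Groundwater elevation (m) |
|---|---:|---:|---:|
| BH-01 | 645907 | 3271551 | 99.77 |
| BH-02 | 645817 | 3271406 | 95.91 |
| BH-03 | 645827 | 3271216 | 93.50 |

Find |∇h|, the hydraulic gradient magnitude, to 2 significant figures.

0.025

Three-point gradient (reference BH-01): Δ to BH-02 = (-90, -145, -3.86), Δ to BH-03 = (-80, -335, -6.27).
∂h/∂x = +0.02070, ∂h/∂y = +0.01377 (det = 18550).
|∇h| = √(0.02070² + 0.01377²) = 0.02486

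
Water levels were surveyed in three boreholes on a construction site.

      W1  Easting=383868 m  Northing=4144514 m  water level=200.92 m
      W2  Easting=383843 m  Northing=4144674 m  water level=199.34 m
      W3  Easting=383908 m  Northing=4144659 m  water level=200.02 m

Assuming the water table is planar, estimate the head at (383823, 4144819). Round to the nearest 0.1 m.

With h = a·x + b·y + c and W1 as origin, the differences give:
  (-25)·a + 160·b = -1.58
  40·a + 145·b = -0.90
Eliminate b (×145 and ×160, subtract): -10025·a = -85.100 → a = ∂h/∂x = +0.008489
Back-substitute: b = ∂h/∂y = -0.008549.
h(383823, 4144819) = 200.92 + (+0.008489)·(-45) + (-0.008549)·(305) = 200.92 -0.382 -2.607 = 197.931 m.

197.9 m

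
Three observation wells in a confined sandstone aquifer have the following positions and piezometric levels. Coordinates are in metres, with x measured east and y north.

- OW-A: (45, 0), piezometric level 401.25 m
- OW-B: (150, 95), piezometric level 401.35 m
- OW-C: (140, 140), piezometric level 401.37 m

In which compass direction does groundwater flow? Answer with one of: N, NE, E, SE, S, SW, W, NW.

SW

Differences from OW-A: to OW-B (Δx, Δy, Δh) = (105, 95, +0.10); to OW-C = (95, 140, +0.12).
Solve a·Δx + b·Δy = Δh: det = 105·140 − 95·95 = 5675.
∂h/∂x = [(+0.10)·140 − (+0.12)·95] / 5675 = +0.0004581
∂h/∂y = [105·(+0.12) − 95·(+0.10)] / 5675 = +0.0005463
Flow = −∇h = (-0.0004581 east, -0.0005463 north), which points southwest.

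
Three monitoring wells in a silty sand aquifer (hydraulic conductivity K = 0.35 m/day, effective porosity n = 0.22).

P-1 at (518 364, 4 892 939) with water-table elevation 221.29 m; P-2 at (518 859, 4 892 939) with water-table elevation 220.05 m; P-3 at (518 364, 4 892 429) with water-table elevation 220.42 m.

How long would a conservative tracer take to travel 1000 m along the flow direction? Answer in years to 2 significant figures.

570 years

∂h/∂x = (220.05 − 221.29) / (518859 − 518364) = -0.002505
∂h/∂y = (220.42 − 221.29) / (4892429 − 4892939) = +0.001706
|∇h| = √(-0.002505² + 0.001706²) = 0.003031
Seepage velocity v = K·i/n = 0.35 × 0.003031 / 0.22 = 0.004822 m/day.
t = 1000 / 0.004822 = 2.074e+05 days = 568 years.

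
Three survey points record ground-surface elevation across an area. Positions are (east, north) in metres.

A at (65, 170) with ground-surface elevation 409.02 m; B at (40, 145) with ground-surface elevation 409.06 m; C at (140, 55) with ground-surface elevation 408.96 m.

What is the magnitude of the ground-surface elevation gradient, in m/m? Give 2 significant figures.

With z = a·x + b·y + c and A as origin, the differences give:
  (-25)·a + (-25)·b = +0.04
  75·a + (-115)·b = -0.06
Eliminate b (×(-115) and ×(-25), subtract): 4750·a = -6.100 → a = ∂z/∂x = -0.001284
Back-substitute: b = ∂z/∂y = -0.0003158.
|∇f| = √(-0.001284² + -0.0003158²) = 0.001322 m/m

0.0013 m/m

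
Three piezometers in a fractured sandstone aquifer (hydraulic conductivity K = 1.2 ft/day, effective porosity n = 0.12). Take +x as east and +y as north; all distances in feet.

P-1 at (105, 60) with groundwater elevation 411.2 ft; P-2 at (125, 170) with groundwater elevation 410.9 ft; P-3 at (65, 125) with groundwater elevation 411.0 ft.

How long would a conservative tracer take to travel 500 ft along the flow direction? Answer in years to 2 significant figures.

Taking P-1 as reference: P-2−P-1 = (20, 110, -0.3); P-3−P-1 = (-40, 65, -0.2).
Solve a·Δx + b·Δy = Δh: det = 20·65 − (-40)·110 = 5700.
∂h/∂x = [(-0.3)·65 − (-0.2)·110] / 5700 = +0.0004386
∂h/∂y = [20·(-0.2) − (-40)·(-0.3)] / 5700 = -0.002807
|∇h| = √(0.0004386² + -0.002807²) = 0.002841
Seepage velocity v = K·i/n = 1.2 × 0.002841 / 0.12 = 0.02841 ft/day.
t = 500 / 0.02841 = 1.76e+04 days = 48.2 years.

48 years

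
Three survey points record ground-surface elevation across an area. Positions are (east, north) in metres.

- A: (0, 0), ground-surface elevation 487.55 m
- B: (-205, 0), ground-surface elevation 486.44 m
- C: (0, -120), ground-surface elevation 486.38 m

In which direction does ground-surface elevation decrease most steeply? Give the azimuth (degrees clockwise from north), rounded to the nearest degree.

209°

∂z/∂x = (486.44 − 487.55) / (-205 − 0) = +0.005415
∂z/∂y = (486.38 − 487.55) / (-120 − 0) = +0.009750
Steepest decrease is along −∇f: components (-0.005415 E, -0.009750 N).
Azimuth = atan2(-0.005415, -0.009750) = 209.0° ≈ 209°.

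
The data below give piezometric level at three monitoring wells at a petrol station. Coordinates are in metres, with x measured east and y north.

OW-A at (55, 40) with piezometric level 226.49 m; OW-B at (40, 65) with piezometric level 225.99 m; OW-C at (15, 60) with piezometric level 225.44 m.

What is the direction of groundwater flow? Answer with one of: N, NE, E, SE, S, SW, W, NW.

Differences from OW-A: to OW-B (Δx, Δy, Δh) = (-15, 25, -0.50); to OW-C = (-40, 20, -1.05).
Solve a·Δx + b·Δy = Δh: det = (-15)·20 − (-40)·25 = 700.
∂h/∂x = [(-0.50)·20 − (-1.05)·25] / 700 = +0.02321
∂h/∂y = [(-15)·(-1.05) − (-40)·(-0.50)] / 700 = -0.006071
Flow = −∇h = (-0.02321 east, +0.006071 north), which points west.

W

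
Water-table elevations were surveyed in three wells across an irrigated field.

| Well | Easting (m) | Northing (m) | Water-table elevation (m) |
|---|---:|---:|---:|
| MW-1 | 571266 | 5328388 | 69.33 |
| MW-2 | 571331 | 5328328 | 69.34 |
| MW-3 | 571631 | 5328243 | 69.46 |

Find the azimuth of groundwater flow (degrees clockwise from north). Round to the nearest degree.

233°

Taking MW-1 as reference: MW-2−MW-1 = (65, -60, +0.01); MW-3−MW-1 = (365, -145, +0.13).
Determinant of the coordinate differences = 65·(-145) − 365·(-60) = 12475.
∂h/∂x = [(+0.01)·(-145) − (+0.13)·(-60)] / 12475 = +0.0005090
∂h/∂y = [65·(+0.13) − 365·(+0.01)] / 12475 = +0.0003848
Flow direction (−∇h) has components (-0.0005090 E, -0.0003848 N).
Azimuth = atan2(E, N) = atan2(-0.0005090, -0.0003848) = 232.9° ≈ 233°.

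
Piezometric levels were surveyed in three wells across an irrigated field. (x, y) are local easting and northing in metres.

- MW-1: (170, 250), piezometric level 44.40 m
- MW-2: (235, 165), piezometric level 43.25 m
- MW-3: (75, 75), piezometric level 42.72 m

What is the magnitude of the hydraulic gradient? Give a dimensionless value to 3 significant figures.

0.0116

Taking MW-1 as reference: MW-2−MW-1 = (65, -85, -1.15); MW-3−MW-1 = (-95, -175, -1.68).
Determinant of the coordinate differences = 65·(-175) − (-95)·(-85) = -19450.
∂h/∂x = [(-1.15)·(-175) − (-1.68)·(-85)] / -19450 = -0.003005
∂h/∂y = [65·(-1.68) − (-95)·(-1.15)] / -19450 = +0.01123
|∇h| = √(-0.003005² + 0.01123²) = 0.01163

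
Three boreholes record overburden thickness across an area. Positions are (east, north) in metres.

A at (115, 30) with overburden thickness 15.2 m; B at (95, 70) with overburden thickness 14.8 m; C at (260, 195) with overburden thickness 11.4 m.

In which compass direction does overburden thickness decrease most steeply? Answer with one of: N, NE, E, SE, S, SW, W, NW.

Differences from A: to B (Δx, Δy, Δh) = (-20, 40, -0.4); to C = (145, 165, -3.8).
Determinant of the coordinate differences = (-20)·165 − 145·40 = -9100.
∂d/∂x = [(-0.4)·165 − (-3.8)·40] / -9100 = -0.009451
∂d/∂y = [(-20)·(-3.8) − 145·(-0.4)] / -9100 = -0.01473
Steepest decrease is along −∇f = (+0.009451 E, +0.01473 N) → northeast.

NE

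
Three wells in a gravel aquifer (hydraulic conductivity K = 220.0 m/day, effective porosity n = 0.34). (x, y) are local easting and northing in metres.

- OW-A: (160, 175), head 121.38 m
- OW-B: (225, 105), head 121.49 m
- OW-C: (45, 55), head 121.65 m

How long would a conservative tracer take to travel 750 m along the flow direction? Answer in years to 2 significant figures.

1.6 years

Taking OW-A as reference: OW-B−OW-A = (65, -70, +0.11); OW-C−OW-A = (-115, -120, +0.27).
Determinant of the coordinate differences = 65·(-120) − (-115)·(-70) = -15850.
∂h/∂x = [(+0.11)·(-120) − (+0.27)·(-70)] / -15850 = -0.0003596
∂h/∂y = [65·(+0.27) − (-115)·(+0.11)] / -15850 = -0.001905
|∇h| = √(-0.0003596² + -0.001905²) = 0.001939
Seepage velocity v = K·i/n = 220.0 × 0.001939 / 0.34 = 1.255 m/day.
t = 750 / 1.255 = 597.6 days = 1.64 years.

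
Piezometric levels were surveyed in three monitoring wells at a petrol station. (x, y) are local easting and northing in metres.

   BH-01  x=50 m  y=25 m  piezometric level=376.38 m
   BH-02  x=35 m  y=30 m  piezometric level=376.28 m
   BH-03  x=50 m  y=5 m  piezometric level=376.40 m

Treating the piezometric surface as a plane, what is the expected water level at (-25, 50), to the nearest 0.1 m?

Differences from BH-01: to BH-02 (Δx, Δy, Δh) = (-15, 5, -0.10); to BH-03 = (0, -20, +0.02).
Determinant of the coordinate differences = (-15)·(-20) − 0·5 = 300.
∂h/∂x = [(-0.10)·(-20) − (+0.02)·5] / 300 = +0.006333
∂h/∂y = [(-15)·(+0.02) − 0·(-0.10)] / 300 = -0.0010000
h(-25, 50) = 376.38 + (+0.006333)·(-75) + (-0.0010000)·(25) = 376.38 -0.475 -0.025 = 375.880 m.

375.9 m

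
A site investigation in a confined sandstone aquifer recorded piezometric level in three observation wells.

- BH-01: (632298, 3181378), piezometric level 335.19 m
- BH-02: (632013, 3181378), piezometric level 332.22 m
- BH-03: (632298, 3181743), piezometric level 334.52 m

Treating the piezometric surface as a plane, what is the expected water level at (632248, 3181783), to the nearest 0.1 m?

∂h/∂x = (332.22 − 335.19) / (632013 − 632298) = +0.01042
∂h/∂y = (334.52 − 335.19) / (3181743 − 3181378) = -0.001836
h(632248, 3181783) = 335.19 + (+0.01042)·(-50) + (-0.001836)·(405) = 335.19 -0.521 -0.743 = 333.926 m.

333.9 m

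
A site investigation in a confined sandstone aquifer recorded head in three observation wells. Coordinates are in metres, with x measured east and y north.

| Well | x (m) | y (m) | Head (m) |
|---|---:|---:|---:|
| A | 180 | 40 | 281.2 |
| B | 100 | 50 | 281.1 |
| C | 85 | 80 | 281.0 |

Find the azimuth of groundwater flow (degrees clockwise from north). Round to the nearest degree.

343°

Differences from A: to B (Δx, Δy, Δh) = (-80, 10, -0.1); to C = (-95, 40, -0.2).
Determinant of the coordinate differences = (-80)·40 − (-95)·10 = -2250.
∂h/∂x = [(-0.1)·40 − (-0.2)·10] / -2250 = +0.0008889
∂h/∂y = [(-80)·(-0.2) − (-95)·(-0.1)] / -2250 = -0.002889
Flow direction (−∇h) has components (-0.0008889 E, +0.002889 N).
Azimuth = atan2(E, N) = atan2(-0.0008889, +0.002889) = 342.9° ≈ 343°.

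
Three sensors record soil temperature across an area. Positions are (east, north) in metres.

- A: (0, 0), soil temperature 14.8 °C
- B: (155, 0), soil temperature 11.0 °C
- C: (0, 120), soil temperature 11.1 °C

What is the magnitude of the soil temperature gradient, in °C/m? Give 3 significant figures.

∂T/∂x = (11.0 − 14.8) / (155 − 0) = -0.02452
∂T/∂y = (11.1 − 14.8) / (120 − 0) = -0.03083
|∇f| = √(-0.02452² + -0.03083²) = 0.03939 °C/m

0.0394 °C/m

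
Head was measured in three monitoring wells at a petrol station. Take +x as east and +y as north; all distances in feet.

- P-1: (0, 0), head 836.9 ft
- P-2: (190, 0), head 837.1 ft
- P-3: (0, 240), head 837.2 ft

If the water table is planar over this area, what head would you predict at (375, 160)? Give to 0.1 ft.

∂h/∂x = (837.1 − 836.9) / (190 − 0) = +0.001053
∂h/∂y = (837.2 − 836.9) / (240 − 0) = +0.001250
h(375, 160) = 836.9 + (+0.001053)·(375) + (+0.001250)·(160) = 836.9 +0.395 +0.200 = 837.495 ft.

837.5 ft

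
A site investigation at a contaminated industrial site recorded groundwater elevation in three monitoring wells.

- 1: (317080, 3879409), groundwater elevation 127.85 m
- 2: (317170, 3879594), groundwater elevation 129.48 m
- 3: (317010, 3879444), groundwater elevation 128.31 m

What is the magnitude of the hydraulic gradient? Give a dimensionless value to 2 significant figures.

0.0098

Taking 1 as reference: 2−1 = (90, 185, +1.63); 3−1 = (-70, 35, +0.46).
Determinant of the coordinate differences = 90·35 − (-70)·185 = 16100.
∂h/∂x = [(+1.63)·35 − (+0.46)·185] / 16100 = -0.001742
∂h/∂y = [90·(+0.46) − (-70)·(+1.63)] / 16100 = +0.009658
|∇h| = √(-0.001742² + 0.009658²) = 0.009814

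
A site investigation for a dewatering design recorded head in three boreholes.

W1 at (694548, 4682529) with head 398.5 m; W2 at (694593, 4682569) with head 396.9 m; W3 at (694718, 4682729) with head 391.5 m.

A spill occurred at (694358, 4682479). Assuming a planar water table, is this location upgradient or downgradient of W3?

Differences from W1: to W2 (Δx, Δy, Δh) = (45, 40, -1.6); to W3 = (170, 200, -7.0).
Determinant of the coordinate differences = 45·200 − 170·40 = 2200.
∂h/∂x = [(-1.6)·200 − (-7.0)·40] / 2200 = -0.01818
∂h/∂y = [45·(-7.0) − 170·(-1.6)] / 2200 = -0.01955
Head at (694358, 4682479) = 398.5 + (-0.01818)·(-190) + (-0.01955)·(-50) = 402.93 m.
That is higher than the 391.5 m at W3, so the point is upgradient.

upgradient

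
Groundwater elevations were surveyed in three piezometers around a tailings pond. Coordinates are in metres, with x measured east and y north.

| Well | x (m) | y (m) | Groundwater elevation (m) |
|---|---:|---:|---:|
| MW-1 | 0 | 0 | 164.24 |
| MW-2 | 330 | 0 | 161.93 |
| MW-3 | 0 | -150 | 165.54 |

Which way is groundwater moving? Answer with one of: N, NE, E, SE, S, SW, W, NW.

NE

∂h/∂x = (161.93 − 164.24) / (330 − 0) = -0.007000
∂h/∂y = (165.54 − 164.24) / (-150 − 0) = -0.008667
Flow = −∇h = (+0.007000 east, +0.008667 north), which points northeast.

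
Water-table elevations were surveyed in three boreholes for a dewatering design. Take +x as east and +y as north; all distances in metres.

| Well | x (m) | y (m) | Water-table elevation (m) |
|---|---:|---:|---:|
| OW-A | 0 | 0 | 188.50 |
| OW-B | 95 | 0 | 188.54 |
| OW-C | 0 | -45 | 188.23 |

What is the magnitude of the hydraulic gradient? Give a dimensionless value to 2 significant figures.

∂h/∂x = (188.54 − 188.50) / (95 − 0) = +0.0004211
∂h/∂y = (188.23 − 188.50) / (-45 − 0) = +0.006000
|∇h| = √(0.0004211² + 0.006000²) = 0.006015

0.0060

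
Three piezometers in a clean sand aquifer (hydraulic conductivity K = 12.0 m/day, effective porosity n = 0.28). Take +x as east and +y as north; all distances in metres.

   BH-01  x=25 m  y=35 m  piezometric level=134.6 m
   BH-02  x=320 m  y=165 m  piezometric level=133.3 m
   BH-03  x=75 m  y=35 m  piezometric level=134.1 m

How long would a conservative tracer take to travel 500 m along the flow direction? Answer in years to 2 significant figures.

Differences from BH-01: to BH-02 (Δx, Δy, Δh) = (295, 130, -1.3); to BH-03 = (50, 0, -0.5).
Determinant of the coordinate differences = 295·0 − 50·130 = -6500.
∂h/∂x = [(-1.3)·0 − (-0.5)·130] / -6500 = -0.01000
∂h/∂y = [295·(-0.5) − 50·(-1.3)] / -6500 = +0.01269
|∇h| = √(-0.01000² + 0.01269²) = 0.01616
Seepage velocity v = K·i/n = 12.0 × 0.01616 / 0.28 = 0.6926 m/day.
t = 500 / 0.6926 = 721.9 days = 1.98 years.

2.0 years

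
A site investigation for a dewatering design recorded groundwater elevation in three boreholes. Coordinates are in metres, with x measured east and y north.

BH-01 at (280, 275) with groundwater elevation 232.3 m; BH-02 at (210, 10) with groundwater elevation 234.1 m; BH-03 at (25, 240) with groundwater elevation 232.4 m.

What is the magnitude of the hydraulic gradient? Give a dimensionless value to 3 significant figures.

0.00696

With h = a·x + b·y + c and BH-01 as origin, the differences give:
  (-70)·a + (-265)·b = +1.8
  (-255)·a + (-35)·b = +0.1
Eliminate b (×(-35) and ×(-265), subtract): -65125·a = -36.50 → a = ∂h/∂x = +0.0005605
Back-substitute: b = ∂h/∂y = -0.006940.
|∇h| = √(0.0005605² + -0.006940²) = 0.006963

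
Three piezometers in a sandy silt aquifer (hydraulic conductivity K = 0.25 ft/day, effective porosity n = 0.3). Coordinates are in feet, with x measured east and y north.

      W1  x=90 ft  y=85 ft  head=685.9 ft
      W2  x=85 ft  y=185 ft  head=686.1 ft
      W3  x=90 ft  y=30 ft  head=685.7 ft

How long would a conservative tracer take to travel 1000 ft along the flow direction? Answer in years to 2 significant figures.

100 years

With h = a·x + b·y + c and W1 as origin, the differences give:
  (-5)·a + 100·b = +0.2
  0·a + (-55)·b = -0.2
Eliminate b (×(-55) and ×100, subtract): 275·a = 9.00 → a = ∂h/∂x = +0.03273
Back-substitute: b = ∂h/∂y = +0.003636.
|∇h| = √(0.03273² + 0.003636²) = 0.03293
Seepage velocity v = K·i/n = 0.25 × 0.03293 / 0.3 = 0.02744 ft/day.
t = 1000 / 0.02744 = 3.644e+04 days = 99.8 years.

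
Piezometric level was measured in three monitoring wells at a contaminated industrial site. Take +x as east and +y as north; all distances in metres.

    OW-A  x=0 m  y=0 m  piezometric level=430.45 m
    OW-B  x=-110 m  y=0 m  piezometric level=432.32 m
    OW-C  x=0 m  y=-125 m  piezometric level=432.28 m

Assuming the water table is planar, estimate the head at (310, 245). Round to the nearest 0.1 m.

∂h/∂x = (432.32 − 430.45) / (-110 − 0) = -0.01700
∂h/∂y = (432.28 − 430.45) / (-125 − 0) = -0.01464
h(310, 245) = 430.45 + (-0.01700)·(310) + (-0.01464)·(245) = 430.45 -5.270 -3.587 = 421.593 m.

421.6 m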